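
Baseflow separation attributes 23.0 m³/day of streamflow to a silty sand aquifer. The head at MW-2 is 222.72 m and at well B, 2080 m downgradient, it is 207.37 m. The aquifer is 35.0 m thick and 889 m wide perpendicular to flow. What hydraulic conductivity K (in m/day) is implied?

Cross-sectional area A = 889 × 35.0 = 31115 m².
Hydraulic gradient i = (222.72 − 207.37) / 2080 = 15.35 / 2080 = 0.007380.
From Q = K·A·i, K = Q / (A·i) = 23.0 / (31115 × 0.007380) = 0.1002 m/day.

0.100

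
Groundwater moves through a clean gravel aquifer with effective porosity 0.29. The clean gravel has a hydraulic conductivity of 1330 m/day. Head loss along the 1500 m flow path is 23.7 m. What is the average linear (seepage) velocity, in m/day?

Hydraulic gradient i = Δh / L = 23.7 / 1500 = 0.01580.
Darcy flux q = K · i = 1330 × 0.01580 = 21.01 m/day.
Seepage velocity v = q / n_e = 21.01 / 0.29 = 72.46 m/day.

72.5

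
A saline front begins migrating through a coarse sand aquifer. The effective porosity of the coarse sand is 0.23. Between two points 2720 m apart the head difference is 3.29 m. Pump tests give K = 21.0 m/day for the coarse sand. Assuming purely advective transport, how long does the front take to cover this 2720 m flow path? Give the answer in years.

67.4

Hydraulic gradient i = Δh / L = 3.29 / 2720 = 0.001210.
Darcy flux q = K · i = 21.00 × 0.001210 = 0.02540 m/day.
Seepage velocity v = q / n_e = 0.02540 / 0.23 = 0.1104 m/day.
Travel time t = L / v = 2720 / 0.1104 = 24629 days = 67.43 years.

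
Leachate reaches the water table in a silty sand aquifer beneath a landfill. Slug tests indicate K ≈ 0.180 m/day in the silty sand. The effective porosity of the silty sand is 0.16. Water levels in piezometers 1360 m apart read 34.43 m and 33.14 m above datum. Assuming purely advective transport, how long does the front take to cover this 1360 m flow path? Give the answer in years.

3490

Hydraulic gradient i = (34.43 − 33.14) / 1360 = 1.29 / 1360 = 0.0009485.
Darcy flux q = K · i = 0.1800 × 0.0009485 = 0.0001707 m/day.
Seepage velocity v = q / n_e = 0.0001707 / 0.16 = 0.001067 m/day.
Travel time t = L / v = 1360 / 0.001067 = 1.274e+06 days = 3489 years.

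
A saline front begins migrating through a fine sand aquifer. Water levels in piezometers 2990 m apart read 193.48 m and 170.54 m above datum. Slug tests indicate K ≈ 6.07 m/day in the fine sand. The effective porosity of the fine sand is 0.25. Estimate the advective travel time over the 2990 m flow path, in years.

43.9

Hydraulic gradient i = (193.48 − 170.54) / 2990 = 22.94 / 2990 = 0.007672.
Darcy flux q = K · i = 6.070 × 0.007672 = 0.04657 m/day.
Seepage velocity v = q / n_e = 0.04657 / 0.25 = 0.1863 m/day.
Travel time t = L / v = 2990 / 0.1863 = 16051 days = 43.95 years.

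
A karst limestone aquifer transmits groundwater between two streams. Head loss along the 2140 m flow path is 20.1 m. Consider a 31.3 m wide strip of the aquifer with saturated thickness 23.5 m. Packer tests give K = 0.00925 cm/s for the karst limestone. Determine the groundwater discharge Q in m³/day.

55.2

Convert K: 0.00925 cm/s × 864 = 7.992 m/day.
Cross-sectional area A = 31.3 × 23.5 = 735.6 m².
Hydraulic gradient i = Δh / L = 20.1 / 2140 = 0.009393.
Darcy's law: Q = K · A · i = 7.992 × 735.6 × 0.009393 = 55.21 m³/day.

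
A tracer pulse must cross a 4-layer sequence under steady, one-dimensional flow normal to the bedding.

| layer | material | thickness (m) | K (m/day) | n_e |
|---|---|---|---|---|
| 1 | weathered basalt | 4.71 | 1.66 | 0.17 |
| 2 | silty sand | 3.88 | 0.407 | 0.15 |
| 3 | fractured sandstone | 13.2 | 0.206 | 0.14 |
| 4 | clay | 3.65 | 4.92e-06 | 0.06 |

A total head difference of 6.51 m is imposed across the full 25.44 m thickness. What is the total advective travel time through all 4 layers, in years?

With flow normal to the layers, continuity requires the same specific discharge q through every layer.
Σ(b_i/K_i) = 4.71/1.66 + 3.88/0.407 + 13.2/0.206 + 3.65/4.92e-06 = 7.419e+05 d.
q = Δh / Σ(b_i/K_i) = 6.51 / 7.419e+05 = 8.774e-06 m/day.
In each layer the seepage velocity is v_i = q/n_i, so the layer transit time is t_i = b_i·n_i / q:
  layer 1 (weathered basalt): t_1 = 4.71 × 0.17 / 8.774e-06 = 91256 d
  layer 2 (silty sand): t_2 = 3.88 × 0.15 / 8.774e-06 = 66331 d
  layer 3 (fractured sandstone): t_3 = 13.2 × 0.14 / 8.774e-06 = 2.106e+05 d
  layer 4 (clay): t_4 = 3.65 × 0.06 / 8.774e-06 = 24959 d
Total t = Σ t_i = 3.932e+05 days = 1076 years.

1080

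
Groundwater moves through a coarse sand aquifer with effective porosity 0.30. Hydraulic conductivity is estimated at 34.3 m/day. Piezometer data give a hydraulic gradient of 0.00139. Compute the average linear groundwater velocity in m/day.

Hydraulic gradient i = 0.00139.
Darcy flux q = K · i = 34.30 × 0.001390 = 0.04768 m/day.
Seepage velocity v = q / n_e = 0.04768 / 0.30 = 0.1589 m/day.

0.159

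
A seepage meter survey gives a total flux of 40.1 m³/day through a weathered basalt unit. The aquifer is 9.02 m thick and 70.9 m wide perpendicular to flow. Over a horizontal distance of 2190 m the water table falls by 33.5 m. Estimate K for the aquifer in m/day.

4.10

Cross-sectional area A = 70.9 × 9.02 = 639.5 m².
Hydraulic gradient i = Δh / L = 33.5 / 2190 = 0.01530.
From Q = K·A·i, K = Q / (A·i) = 40.1 / (639.5 × 0.01530) = 4.099 m/day.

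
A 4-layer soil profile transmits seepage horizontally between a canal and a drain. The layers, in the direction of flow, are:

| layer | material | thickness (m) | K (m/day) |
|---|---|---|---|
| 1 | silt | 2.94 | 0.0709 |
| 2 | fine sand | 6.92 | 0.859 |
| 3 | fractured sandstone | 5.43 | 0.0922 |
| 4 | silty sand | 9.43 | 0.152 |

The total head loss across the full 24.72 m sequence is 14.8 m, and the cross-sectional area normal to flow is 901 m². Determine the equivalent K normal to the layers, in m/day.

Flow is perpendicular to layering, so the layers act in series and the equivalent K is the thickness-weighted harmonic mean.
Total thickness L = 2.94 + 6.92 + 5.43 + 9.43 = 24.72 m.
Σ(b_i/K_i) = 2.94/0.0709 + 6.92/0.859 + 5.43/0.0922 + 9.43/0.152 = 170.5 d.
K_eq = L / Σ(b_i/K_i) = 24.72 / 170.5 = 0.1450 m/day.

0.145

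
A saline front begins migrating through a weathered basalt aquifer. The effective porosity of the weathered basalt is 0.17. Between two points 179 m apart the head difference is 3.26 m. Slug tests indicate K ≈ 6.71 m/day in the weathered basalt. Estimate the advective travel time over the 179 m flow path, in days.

249

Hydraulic gradient i = Δh / L = 3.26 / 179 = 0.01821.
Darcy flux q = K · i = 6.710 × 0.01821 = 0.1222 m/day.
Seepage velocity v = q / n_e = 0.1222 / 0.17 = 0.7188 m/day.
Travel time t = L / v = 179 / 0.7188 = 249.0 days.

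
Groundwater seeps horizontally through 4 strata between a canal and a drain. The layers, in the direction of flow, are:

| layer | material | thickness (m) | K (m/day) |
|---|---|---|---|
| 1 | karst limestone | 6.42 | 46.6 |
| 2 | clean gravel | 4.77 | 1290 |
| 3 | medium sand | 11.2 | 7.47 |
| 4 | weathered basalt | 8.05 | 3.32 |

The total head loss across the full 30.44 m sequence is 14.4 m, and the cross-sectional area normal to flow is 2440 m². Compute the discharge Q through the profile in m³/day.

8640

Flow is perpendicular to layering, so the layers act in series and the equivalent K is the thickness-weighted harmonic mean.
Total thickness L = 6.42 + 4.77 + 11.2 + 8.05 = 30.44 m.
Σ(b_i/K_i) = 6.42/46.6 + 4.77/1290 + 11.2/7.47 + 8.05/3.32 = 4.065 d.
K_eq = L / Σ(b_i/K_i) = 30.44 / 4.065 = 7.487 m/day.
Q = K_eq · A · (Δh/L) = 7.487 × 2440 × (14.4/30.44) = 8642 m³/day.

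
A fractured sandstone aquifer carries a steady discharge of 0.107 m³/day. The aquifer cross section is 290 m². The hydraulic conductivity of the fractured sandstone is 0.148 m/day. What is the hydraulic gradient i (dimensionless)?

0.00249

From Q = K·A·i, i = Q / (K·A) = 0.107 / (0.1480 × 290.0) = 0.002493.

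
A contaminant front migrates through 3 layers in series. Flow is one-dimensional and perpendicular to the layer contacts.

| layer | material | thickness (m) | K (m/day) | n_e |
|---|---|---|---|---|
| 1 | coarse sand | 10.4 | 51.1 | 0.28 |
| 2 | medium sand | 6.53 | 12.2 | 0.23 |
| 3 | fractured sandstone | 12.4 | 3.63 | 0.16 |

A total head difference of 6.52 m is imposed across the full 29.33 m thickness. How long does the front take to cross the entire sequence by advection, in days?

With flow normal to the layers, continuity requires the same specific discharge q through every layer.
Σ(b_i/K_i) = 10.4/51.1 + 6.53/12.2 + 12.4/3.63 = 4.155 d.
q = Δh / Σ(b_i/K_i) = 6.52 / 4.155 = 1.569 m/day.
In each layer the seepage velocity is v_i = q/n_i, so the layer transit time is t_i = b_i·n_i / q:
  layer 1 (coarse sand): t_1 = 10.4 × 0.28 / 1.569 = 1.856 d
  layer 2 (medium sand): t_2 = 6.53 × 0.23 / 1.569 = 0.9571 d
  layer 3 (fractured sandstone): t_3 = 12.4 × 0.16 / 1.569 = 1.264 d
Total t = Σ t_i = 4.077 days.

4.08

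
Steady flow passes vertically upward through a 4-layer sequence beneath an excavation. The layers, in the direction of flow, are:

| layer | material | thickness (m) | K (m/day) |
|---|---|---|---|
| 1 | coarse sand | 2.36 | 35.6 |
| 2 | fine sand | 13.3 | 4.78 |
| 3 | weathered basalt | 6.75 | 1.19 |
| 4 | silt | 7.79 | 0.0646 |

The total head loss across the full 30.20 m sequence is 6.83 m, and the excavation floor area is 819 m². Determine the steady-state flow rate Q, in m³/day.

43.3

Flow is perpendicular to layering, so the layers act in series and the equivalent K is the thickness-weighted harmonic mean.
Total thickness L = 2.36 + 13.3 + 6.75 + 7.79 = 30.20 m.
Σ(b_i/K_i) = 2.36/35.6 + 13.3/4.78 + 6.75/1.19 + 7.79/0.0646 = 129.1 d.
K_eq = L / Σ(b_i/K_i) = 30.20 / 129.1 = 0.2339 m/day.
Q = K_eq · A · (Δh/L) = 0.2339 × 819 × (6.83/30.20) = 43.33 m³/day.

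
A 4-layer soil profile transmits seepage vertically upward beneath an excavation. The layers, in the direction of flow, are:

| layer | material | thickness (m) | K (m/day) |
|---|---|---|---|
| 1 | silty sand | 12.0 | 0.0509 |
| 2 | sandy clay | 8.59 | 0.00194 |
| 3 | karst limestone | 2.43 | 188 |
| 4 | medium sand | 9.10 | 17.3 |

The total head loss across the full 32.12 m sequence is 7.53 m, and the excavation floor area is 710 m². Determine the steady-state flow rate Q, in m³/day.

Flow is perpendicular to layering, so the layers act in series and the equivalent K is the thickness-weighted harmonic mean.
Total thickness L = 12.0 + 8.59 + 2.43 + 9.10 = 32.12 m.
Σ(b_i/K_i) = 12.0/0.0509 + 8.59/0.00194 + 2.43/188 + 9.10/17.3 = 4664 d.
K_eq = L / Σ(b_i/K_i) = 32.12 / 4664 = 0.006887 m/day.
Q = K_eq · A · (Δh/L) = 0.006887 × 710 × (7.53/32.12) = 1.146 m³/day.

1.15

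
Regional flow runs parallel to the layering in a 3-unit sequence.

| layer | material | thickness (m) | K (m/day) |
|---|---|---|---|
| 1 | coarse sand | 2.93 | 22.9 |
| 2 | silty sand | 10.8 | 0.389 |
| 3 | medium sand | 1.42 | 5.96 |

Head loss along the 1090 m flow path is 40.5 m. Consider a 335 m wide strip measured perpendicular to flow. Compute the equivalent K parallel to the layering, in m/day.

Flow is parallel to layering, so each bed carries its own Darcy discharge and the transmissivities add.
Σ(K_i·b_i) = 22.9×2.93 + 0.389×10.8 + 5.96×1.42 = 79.76 m²/day.
Total thickness b = 15.15 m, so K_eq = Σ(K_i·b_i)/b = 5.265 m/day.

5.26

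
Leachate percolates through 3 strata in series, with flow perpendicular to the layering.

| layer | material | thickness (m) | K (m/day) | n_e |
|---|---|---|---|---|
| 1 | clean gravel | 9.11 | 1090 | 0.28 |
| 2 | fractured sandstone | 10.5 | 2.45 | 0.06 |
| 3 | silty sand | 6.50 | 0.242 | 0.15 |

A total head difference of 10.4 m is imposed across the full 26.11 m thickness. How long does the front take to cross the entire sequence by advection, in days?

12.4

With flow normal to the layers, continuity requires the same specific discharge q through every layer.
Σ(b_i/K_i) = 9.11/1090 + 10.5/2.45 + 6.50/0.242 = 31.15 d.
q = Δh / Σ(b_i/K_i) = 10.4 / 31.15 = 0.3338 m/day.
In each layer the seepage velocity is v_i = q/n_i, so the layer transit time is t_i = b_i·n_i / q:
  layer 1 (clean gravel): t_1 = 9.11 × 0.28 / 0.3338 = 7.641 d
  layer 2 (fractured sandstone): t_2 = 10.5 × 0.06 / 0.3338 = 1.887 d
  layer 3 (silty sand): t_3 = 6.50 × 0.15 / 0.3338 = 2.921 d
Total t = Σ t_i = 12.45 days.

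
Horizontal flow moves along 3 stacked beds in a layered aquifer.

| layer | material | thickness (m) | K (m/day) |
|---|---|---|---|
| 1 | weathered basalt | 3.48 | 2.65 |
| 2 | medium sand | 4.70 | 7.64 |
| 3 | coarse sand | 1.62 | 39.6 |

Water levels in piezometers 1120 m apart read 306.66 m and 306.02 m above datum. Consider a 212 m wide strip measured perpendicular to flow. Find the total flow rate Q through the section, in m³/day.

Flow is parallel to layering, so each bed carries its own Darcy discharge and the transmissivities add.
Σ(K_i·b_i) = 2.65×3.48 + 7.64×4.70 + 39.6×1.62 = 109.3 m²/day.
Hydraulic gradient i = (306.66 − 306.02) / 1120 = 0.64 / 1120 = 0.0005714.
Q = Σ(K_i·b_i) · W · i = 109.3 × 212 × 0.0005714 = 13.24 m³/day.

13.2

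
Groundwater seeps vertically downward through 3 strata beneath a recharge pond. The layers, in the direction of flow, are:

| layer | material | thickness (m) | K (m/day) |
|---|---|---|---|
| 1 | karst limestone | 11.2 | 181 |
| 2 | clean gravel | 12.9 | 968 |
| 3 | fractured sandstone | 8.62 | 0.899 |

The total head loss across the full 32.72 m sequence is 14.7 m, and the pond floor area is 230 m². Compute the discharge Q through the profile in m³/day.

350

Flow is perpendicular to layering, so the layers act in series and the equivalent K is the thickness-weighted harmonic mean.
Total thickness L = 11.2 + 12.9 + 8.62 = 32.72 m.
Σ(b_i/K_i) = 11.2/181 + 12.9/968 + 8.62/0.899 = 9.664 d.
K_eq = L / Σ(b_i/K_i) = 32.72 / 9.664 = 3.386 m/day.
Q = K_eq · A · (Δh/L) = 3.386 × 230 × (14.7/32.72) = 349.9 m³/day.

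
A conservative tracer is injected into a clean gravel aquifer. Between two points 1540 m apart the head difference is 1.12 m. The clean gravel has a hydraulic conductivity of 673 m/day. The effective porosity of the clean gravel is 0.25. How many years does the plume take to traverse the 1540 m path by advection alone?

Hydraulic gradient i = Δh / L = 1.12 / 1540 = 0.0007273.
Darcy flux q = K · i = 673.0 × 0.0007273 = 0.4895 m/day.
Seepage velocity v = q / n_e = 0.4895 / 0.25 = 1.958 m/day.
Travel time t = L / v = 1540 / 1.958 = 786.6 days = 2.154 years.

2.15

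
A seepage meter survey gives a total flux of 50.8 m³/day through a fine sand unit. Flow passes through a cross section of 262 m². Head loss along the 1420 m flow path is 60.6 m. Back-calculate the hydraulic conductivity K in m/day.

Hydraulic gradient i = Δh / L = 60.6 / 1420 = 0.04268.
From Q = K·A·i, K = Q / (A·i) = 50.8 / (262.0 × 0.04268) = 4.543 m/day.

4.54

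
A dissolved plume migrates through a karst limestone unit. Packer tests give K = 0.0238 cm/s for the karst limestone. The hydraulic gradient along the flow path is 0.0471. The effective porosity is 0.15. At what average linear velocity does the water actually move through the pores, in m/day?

Convert K: 0.0238 cm/s × 864 = 20.56 m/day.
Hydraulic gradient i = 0.0471.
Darcy flux q = K · i = 20.56 × 0.04710 = 0.9685 m/day.
Seepage velocity v = q / n_e = 0.9685 / 0.15 = 6.457 m/day.

6.46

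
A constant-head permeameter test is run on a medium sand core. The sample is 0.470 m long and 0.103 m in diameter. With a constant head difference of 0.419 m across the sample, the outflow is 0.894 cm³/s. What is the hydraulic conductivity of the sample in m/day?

Cross-sectional area A = π·(d/2)² = π × (0.103/2)² = 0.008332 m².
Convert discharge: 0.894 cm³/s = 8.940e-07 m³/s.
Darcy's law rearranged: K = Q·L / (A·Δh) = 8.940e-07 × 0.470 / (0.008332 × 0.419) = 0.0001204 m/s = 10.40 m/day.

10.4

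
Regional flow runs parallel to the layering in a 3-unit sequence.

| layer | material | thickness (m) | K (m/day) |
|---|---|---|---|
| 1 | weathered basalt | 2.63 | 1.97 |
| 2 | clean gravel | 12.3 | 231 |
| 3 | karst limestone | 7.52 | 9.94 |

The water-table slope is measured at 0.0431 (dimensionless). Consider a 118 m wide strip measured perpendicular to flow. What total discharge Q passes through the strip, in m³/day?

14900

Flow is parallel to layering, so each bed carries its own Darcy discharge and the transmissivities add.
Σ(K_i·b_i) = 1.97×2.63 + 231×12.3 + 9.94×7.52 = 2921 m²/day.
Hydraulic gradient i = 0.0431.
Q = Σ(K_i·b_i) · W · i = 2921 × 118 × 0.04310 = 14857 m³/day.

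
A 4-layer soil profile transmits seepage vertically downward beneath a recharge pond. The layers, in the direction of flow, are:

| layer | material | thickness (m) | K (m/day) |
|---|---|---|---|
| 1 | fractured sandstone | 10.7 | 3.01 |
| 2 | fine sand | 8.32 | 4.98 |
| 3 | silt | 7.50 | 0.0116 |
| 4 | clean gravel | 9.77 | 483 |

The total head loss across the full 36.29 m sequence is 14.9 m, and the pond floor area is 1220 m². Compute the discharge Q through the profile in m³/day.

27.9

Flow is perpendicular to layering, so the layers act in series and the equivalent K is the thickness-weighted harmonic mean.
Total thickness L = 10.7 + 8.32 + 7.50 + 9.77 = 36.29 m.
Σ(b_i/K_i) = 10.7/3.01 + 8.32/4.98 + 7.50/0.0116 + 9.77/483 = 651.8 d.
K_eq = L / Σ(b_i/K_i) = 36.29 / 651.8 = 0.05568 m/day.
Q = K_eq · A · (Δh/L) = 0.05568 × 1220 × (14.9/36.29) = 27.89 m³/day.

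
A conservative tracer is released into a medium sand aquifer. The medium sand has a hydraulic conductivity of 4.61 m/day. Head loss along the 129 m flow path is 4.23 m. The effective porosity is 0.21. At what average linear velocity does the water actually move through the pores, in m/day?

0.720

Hydraulic gradient i = Δh / L = 4.23 / 129 = 0.03279.
Darcy flux q = K · i = 4.610 × 0.03279 = 0.1512 m/day.
Seepage velocity v = q / n_e = 0.1512 / 0.21 = 0.7198 m/day.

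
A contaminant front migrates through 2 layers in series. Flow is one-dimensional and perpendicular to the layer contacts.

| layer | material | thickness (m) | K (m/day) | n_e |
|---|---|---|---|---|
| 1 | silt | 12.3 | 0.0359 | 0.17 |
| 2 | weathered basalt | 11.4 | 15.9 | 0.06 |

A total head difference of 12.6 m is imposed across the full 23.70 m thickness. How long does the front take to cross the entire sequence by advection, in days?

With flow normal to the layers, continuity requires the same specific discharge q through every layer.
Σ(b_i/K_i) = 12.3/0.0359 + 11.4/15.9 = 343.3 d.
q = Δh / Σ(b_i/K_i) = 12.6 / 343.3 = 0.03670 m/day.
In each layer the seepage velocity is v_i = q/n_i, so the layer transit time is t_i = b_i·n_i / q:
  layer 1 (silt): t_1 = 12.3 × 0.17 / 0.03670 = 56.98 d
  layer 2 (weathered basalt): t_2 = 11.4 × 0.06 / 0.03670 = 18.64 d
Total t = Σ t_i = 75.62 days.

75.6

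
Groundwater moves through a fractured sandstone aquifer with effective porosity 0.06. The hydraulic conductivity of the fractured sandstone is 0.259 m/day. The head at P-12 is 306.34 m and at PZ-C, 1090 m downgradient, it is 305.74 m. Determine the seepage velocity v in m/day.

0.00238

Hydraulic gradient i = (306.34 − 305.74) / 1090 = 0.6 / 1090 = 0.0005505.
Darcy flux q = K · i = 0.2590 × 0.0005505 = 0.0001426 m/day.
Seepage velocity v = q / n_e = 0.0001426 / 0.06 = 0.002376 m/day.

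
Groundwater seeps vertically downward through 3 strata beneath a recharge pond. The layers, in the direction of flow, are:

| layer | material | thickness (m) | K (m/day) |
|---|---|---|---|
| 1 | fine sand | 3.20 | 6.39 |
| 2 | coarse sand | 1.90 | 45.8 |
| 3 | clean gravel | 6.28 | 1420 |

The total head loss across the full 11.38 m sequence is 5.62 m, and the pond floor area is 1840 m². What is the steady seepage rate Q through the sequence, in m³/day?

Flow is perpendicular to layering, so the layers act in series and the equivalent K is the thickness-weighted harmonic mean.
Total thickness L = 3.20 + 1.90 + 6.28 = 11.38 m.
Σ(b_i/K_i) = 3.20/6.39 + 1.90/45.8 + 6.28/1420 = 0.5467 d.
K_eq = L / Σ(b_i/K_i) = 11.38 / 0.5467 = 20.82 m/day.
Q = K_eq · A · (Δh/L) = 20.82 × 1840 × (5.62/11.38) = 18915 m³/day.

18900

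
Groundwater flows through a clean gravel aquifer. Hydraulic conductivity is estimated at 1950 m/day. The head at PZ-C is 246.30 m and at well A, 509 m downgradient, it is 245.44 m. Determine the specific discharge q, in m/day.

Hydraulic gradient i = (246.30 − 245.44) / 509 = 0.86 / 509 = 0.001690.
Specific discharge q = K · i = 1950 × 0.001690 = 3.295 m/day.

3.29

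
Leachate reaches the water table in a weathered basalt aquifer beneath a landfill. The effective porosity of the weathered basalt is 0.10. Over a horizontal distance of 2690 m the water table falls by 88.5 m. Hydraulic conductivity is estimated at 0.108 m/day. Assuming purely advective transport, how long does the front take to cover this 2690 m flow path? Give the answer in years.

Hydraulic gradient i = Δh / L = 88.5 / 2690 = 0.03290.
Darcy flux q = K · i = 0.1080 × 0.03290 = 0.003553 m/day.
Seepage velocity v = q / n_e = 0.003553 / 0.10 = 0.03553 m/day.
Travel time t = L / v = 2690 / 0.03553 = 75707 days = 207.3 years.

207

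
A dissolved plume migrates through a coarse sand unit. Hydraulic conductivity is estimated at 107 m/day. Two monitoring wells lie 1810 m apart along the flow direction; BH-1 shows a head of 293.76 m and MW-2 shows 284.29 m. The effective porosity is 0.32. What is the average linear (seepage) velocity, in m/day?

1.75

Hydraulic gradient i = (293.76 − 284.29) / 1810 = 9.47 / 1810 = 0.005232.
Darcy flux q = K · i = 107.0 × 0.005232 = 0.5598 m/day.
Seepage velocity v = q / n_e = 0.5598 / 0.32 = 1.749 m/day.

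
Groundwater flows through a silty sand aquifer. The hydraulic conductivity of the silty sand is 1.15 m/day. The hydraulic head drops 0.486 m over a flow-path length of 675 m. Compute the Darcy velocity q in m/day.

Hydraulic gradient i = Δh / L = 0.486 / 675 = 0.0007200.
Specific discharge q = K · i = 1.150 × 0.0007200 = 0.0008280 m/day.

0.000828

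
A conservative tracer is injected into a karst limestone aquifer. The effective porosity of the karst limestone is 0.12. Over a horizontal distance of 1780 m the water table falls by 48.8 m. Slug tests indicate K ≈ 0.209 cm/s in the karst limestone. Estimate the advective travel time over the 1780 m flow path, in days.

Convert K: 0.209 cm/s × 864 = 180.6 m/day.
Hydraulic gradient i = Δh / L = 48.8 / 1780 = 0.02742.
Darcy flux q = K · i = 180.6 × 0.02742 = 4.951 m/day.
Seepage velocity v = q / n_e = 4.951 / 0.12 = 41.26 m/day.
Travel time t = L / v = 1780 / 41.26 = 43.15 days.

43.1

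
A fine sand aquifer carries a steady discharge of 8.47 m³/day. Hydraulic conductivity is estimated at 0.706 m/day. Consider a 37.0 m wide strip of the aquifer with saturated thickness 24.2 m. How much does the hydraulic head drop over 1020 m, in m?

Cross-sectional area A = 37.0 × 24.2 = 895.4 m².
From Q = K·A·i, i = Q / (K·A) = 8.47 / (0.7060 × 895.4) = 0.01340.
Head loss Δh = i · L = 0.01340 × 1020 = 13.67 m.

13.7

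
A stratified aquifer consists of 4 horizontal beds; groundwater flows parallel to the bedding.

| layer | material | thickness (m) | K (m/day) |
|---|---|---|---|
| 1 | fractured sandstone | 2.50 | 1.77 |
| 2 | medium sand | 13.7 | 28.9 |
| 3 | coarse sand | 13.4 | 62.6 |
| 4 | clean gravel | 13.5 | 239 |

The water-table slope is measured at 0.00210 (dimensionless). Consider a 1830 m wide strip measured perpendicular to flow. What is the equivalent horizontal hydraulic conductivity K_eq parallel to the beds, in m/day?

104

Flow is parallel to layering, so each bed carries its own Darcy discharge and the transmissivities add.
Σ(K_i·b_i) = 1.77×2.50 + 28.9×13.7 + 62.6×13.4 + 239×13.5 = 4466 m²/day.
Total thickness b = 43.10 m, so K_eq = Σ(K_i·b_i)/b = 103.6 m/day.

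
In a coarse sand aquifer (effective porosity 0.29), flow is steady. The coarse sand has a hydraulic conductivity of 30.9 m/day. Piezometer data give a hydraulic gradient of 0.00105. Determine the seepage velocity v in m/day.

0.112

Hydraulic gradient i = 0.00105.
Darcy flux q = K · i = 30.90 × 0.001050 = 0.03244 m/day.
Seepage velocity v = q / n_e = 0.03244 / 0.29 = 0.1119 m/day.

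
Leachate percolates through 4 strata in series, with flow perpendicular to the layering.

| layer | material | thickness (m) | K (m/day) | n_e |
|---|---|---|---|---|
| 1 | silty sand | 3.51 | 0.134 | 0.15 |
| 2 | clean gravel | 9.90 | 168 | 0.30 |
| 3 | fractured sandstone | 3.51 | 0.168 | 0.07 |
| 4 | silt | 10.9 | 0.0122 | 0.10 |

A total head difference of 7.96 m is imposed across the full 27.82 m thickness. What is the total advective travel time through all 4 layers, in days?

571

With flow normal to the layers, continuity requires the same specific discharge q through every layer.
Σ(b_i/K_i) = 3.51/0.134 + 9.90/168 + 3.51/0.168 + 10.9/0.0122 = 940.6 d.
q = Δh / Σ(b_i/K_i) = 7.96 / 940.6 = 0.008463 m/day.
In each layer the seepage velocity is v_i = q/n_i, so the layer transit time is t_i = b_i·n_i / q:
  layer 1 (silty sand): t_1 = 3.51 × 0.15 / 0.008463 = 62.21 d
  layer 2 (clean gravel): t_2 = 9.90 × 0.30 / 0.008463 = 350.9 d
  layer 3 (fractured sandstone): t_3 = 3.51 × 0.07 / 0.008463 = 29.03 d
  layer 4 (silt): t_4 = 10.9 × 0.10 / 0.008463 = 128.8 d
Total t = Σ t_i = 571.0 days.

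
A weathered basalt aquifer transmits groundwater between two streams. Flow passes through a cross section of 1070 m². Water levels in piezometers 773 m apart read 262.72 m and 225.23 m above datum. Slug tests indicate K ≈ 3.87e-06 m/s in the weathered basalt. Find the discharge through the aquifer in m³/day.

Convert K: 3.87e-06 m/s × 86400 = 0.3344 m/day.
Hydraulic gradient i = (262.72 − 225.23) / 773 = 37.49 / 773 = 0.04850.
Darcy's law: Q = K · A · i = 0.3344 × 1070 × 0.04850 = 17.35 m³/day.

17.4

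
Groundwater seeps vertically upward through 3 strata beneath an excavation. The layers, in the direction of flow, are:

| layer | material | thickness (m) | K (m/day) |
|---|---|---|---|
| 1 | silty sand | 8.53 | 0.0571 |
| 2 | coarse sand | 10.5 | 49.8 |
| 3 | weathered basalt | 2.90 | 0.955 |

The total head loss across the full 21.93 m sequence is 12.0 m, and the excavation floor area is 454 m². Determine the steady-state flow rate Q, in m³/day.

35.7

Flow is perpendicular to layering, so the layers act in series and the equivalent K is the thickness-weighted harmonic mean.
Total thickness L = 8.53 + 10.5 + 2.90 = 21.93 m.
Σ(b_i/K_i) = 8.53/0.0571 + 10.5/49.8 + 2.90/0.955 = 152.6 d.
K_eq = L / Σ(b_i/K_i) = 21.93 / 152.6 = 0.1437 m/day.
Q = K_eq · A · (Δh/L) = 0.1437 × 454 × (12.0/21.93) = 35.69 m³/day.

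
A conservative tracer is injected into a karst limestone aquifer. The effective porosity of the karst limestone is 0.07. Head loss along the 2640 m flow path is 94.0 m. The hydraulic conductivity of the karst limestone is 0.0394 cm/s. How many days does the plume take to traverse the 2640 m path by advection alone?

Convert K: 0.0394 cm/s × 864 = 34.04 m/day.
Hydraulic gradient i = Δh / L = 94.0 / 2640 = 0.03561.
Darcy flux q = K · i = 34.04 × 0.03561 = 1.212 m/day.
Seepage velocity v = q / n_e = 1.212 / 0.07 = 17.32 m/day.
Travel time t = L / v = 2640 / 17.32 = 152.5 days.

152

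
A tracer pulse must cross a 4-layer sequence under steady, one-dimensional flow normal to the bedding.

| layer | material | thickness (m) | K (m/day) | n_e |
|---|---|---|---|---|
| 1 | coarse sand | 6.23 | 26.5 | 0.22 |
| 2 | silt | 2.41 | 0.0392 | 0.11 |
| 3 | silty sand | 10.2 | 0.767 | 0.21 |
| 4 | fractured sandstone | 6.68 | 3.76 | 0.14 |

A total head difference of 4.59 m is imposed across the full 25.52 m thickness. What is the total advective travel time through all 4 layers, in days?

78.8

With flow normal to the layers, continuity requires the same specific discharge q through every layer.
Σ(b_i/K_i) = 6.23/26.5 + 2.41/0.0392 + 10.2/0.767 + 6.68/3.76 = 76.79 d.
q = Δh / Σ(b_i/K_i) = 4.59 / 76.79 = 0.05977 m/day.
In each layer the seepage velocity is v_i = q/n_i, so the layer transit time is t_i = b_i·n_i / q:
  layer 1 (coarse sand): t_1 = 6.23 × 0.22 / 0.05977 = 22.93 d
  layer 2 (silt): t_2 = 2.41 × 0.11 / 0.05977 = 4.435 d
  layer 3 (silty sand): t_3 = 10.2 × 0.21 / 0.05977 = 35.84 d
  layer 4 (fractured sandstone): t_4 = 6.68 × 0.14 / 0.05977 = 15.65 d
Total t = Σ t_i = 78.85 days.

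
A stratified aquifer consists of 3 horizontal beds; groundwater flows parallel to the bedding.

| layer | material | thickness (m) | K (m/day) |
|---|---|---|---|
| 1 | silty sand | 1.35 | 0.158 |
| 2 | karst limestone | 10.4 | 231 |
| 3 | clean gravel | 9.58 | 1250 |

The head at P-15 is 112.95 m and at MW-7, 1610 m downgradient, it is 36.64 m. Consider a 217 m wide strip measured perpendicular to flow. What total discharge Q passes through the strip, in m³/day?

Flow is parallel to layering, so each bed carries its own Darcy discharge and the transmissivities add.
Σ(K_i·b_i) = 0.158×1.35 + 231×10.4 + 1250×9.58 = 14378 m²/day.
Hydraulic gradient i = (112.95 − 36.64) / 1610 = 76.31 / 1610 = 0.04740.
Q = Σ(K_i·b_i) · W · i = 14378 × 217 × 0.04740 = 1.479e+05 m³/day.

148000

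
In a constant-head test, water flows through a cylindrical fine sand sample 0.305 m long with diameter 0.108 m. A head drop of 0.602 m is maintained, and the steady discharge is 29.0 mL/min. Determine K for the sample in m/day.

Cross-sectional area A = π·(d/2)² = π × (0.108/2)² = 0.009161 m².
Convert discharge: 29.0 mL/min = 4.833e-07 m³/s.
Darcy's law rearranged: K = Q·L / (A·Δh) = 4.833e-07 × 0.305 / (0.009161 × 0.602) = 2.673e-05 m/s = 2.310 m/day.

2.31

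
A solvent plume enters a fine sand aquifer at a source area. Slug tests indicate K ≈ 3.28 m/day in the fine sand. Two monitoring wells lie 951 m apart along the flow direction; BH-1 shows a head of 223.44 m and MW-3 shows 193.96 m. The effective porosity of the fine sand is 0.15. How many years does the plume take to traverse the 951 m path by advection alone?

Hydraulic gradient i = (223.44 − 193.96) / 951 = 29.48 / 951 = 0.03100.
Darcy flux q = K · i = 3.280 × 0.03100 = 0.1017 m/day.
Seepage velocity v = q / n_e = 0.1017 / 0.15 = 0.6778 m/day.
Travel time t = L / v = 951 / 0.6778 = 1403 days = 3.841 years.

3.84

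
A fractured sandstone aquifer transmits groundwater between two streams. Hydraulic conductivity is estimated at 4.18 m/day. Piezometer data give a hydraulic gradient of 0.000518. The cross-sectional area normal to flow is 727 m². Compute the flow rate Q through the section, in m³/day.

Hydraulic gradient i = 0.000518.
Darcy's law: Q = K · A · i = 4.180 × 727.0 × 0.0005180 = 1.574 m³/day.

1.57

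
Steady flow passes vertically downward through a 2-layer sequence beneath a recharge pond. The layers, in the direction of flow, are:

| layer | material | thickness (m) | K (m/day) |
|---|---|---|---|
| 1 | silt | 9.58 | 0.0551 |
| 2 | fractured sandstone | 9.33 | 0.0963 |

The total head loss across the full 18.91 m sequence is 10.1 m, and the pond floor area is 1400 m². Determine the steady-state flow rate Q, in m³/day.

52.2

Flow is perpendicular to layering, so the layers act in series and the equivalent K is the thickness-weighted harmonic mean.
Total thickness L = 9.58 + 9.33 = 18.91 m.
Σ(b_i/K_i) = 9.58/0.0551 + 9.33/0.0963 = 270.8 d.
K_eq = L / Σ(b_i/K_i) = 18.91 / 270.8 = 0.06984 m/day.
Q = K_eq · A · (Δh/L) = 0.06984 × 1400 × (10.1/18.91) = 52.23 m³/day.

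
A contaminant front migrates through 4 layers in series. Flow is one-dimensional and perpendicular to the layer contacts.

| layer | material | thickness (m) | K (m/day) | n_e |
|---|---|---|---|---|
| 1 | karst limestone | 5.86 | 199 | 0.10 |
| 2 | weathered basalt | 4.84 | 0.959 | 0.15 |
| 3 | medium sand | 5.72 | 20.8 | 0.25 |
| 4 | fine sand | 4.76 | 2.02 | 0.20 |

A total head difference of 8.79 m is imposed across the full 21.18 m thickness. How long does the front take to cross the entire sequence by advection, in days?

With flow normal to the layers, continuity requires the same specific discharge q through every layer.
Σ(b_i/K_i) = 5.86/199 + 4.84/0.959 + 5.72/20.8 + 4.76/2.02 = 7.708 d.
q = Δh / Σ(b_i/K_i) = 8.79 / 7.708 = 1.140 m/day.
In each layer the seepage velocity is v_i = q/n_i, so the layer transit time is t_i = b_i·n_i / q:
  layer 1 (karst limestone): t_1 = 5.86 × 0.10 / 1.140 = 0.5139 d
  layer 2 (weathered basalt): t_2 = 4.84 × 0.15 / 1.140 = 0.6366 d
  layer 3 (medium sand): t_3 = 5.72 × 0.25 / 1.140 = 1.254 d
  layer 4 (fine sand): t_4 = 4.76 × 0.20 / 1.140 = 0.8348 d
Total t = Σ t_i = 3.239 days.

3.24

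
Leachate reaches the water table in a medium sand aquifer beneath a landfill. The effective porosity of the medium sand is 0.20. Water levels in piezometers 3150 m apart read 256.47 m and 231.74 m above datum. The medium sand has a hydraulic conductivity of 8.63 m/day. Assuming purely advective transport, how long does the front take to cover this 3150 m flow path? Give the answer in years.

25.5

Hydraulic gradient i = (256.47 − 231.74) / 3150 = 24.73 / 3150 = 0.007851.
Darcy flux q = K · i = 8.630 × 0.007851 = 0.06775 m/day.
Seepage velocity v = q / n_e = 0.06775 / 0.20 = 0.3388 m/day.
Travel time t = L / v = 3150 / 0.3388 = 9299 days = 25.46 years.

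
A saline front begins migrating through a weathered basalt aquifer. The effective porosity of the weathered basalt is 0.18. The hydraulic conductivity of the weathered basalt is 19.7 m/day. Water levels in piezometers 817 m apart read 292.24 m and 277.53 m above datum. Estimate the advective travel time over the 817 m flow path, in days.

415

Hydraulic gradient i = (292.24 − 277.53) / 817 = 14.71 / 817 = 0.01800.
Darcy flux q = K · i = 19.70 × 0.01800 = 0.3547 m/day.
Seepage velocity v = q / n_e = 0.3547 / 0.18 = 1.971 m/day.
Travel time t = L / v = 817 / 1.971 = 414.6 days.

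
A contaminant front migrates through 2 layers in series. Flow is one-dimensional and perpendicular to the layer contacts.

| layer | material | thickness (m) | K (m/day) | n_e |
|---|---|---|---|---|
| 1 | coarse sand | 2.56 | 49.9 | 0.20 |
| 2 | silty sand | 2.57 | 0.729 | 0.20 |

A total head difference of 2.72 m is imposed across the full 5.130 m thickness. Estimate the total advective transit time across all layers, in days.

1.35

With flow normal to the layers, continuity requires the same specific discharge q through every layer.
Σ(b_i/K_i) = 2.56/49.9 + 2.57/0.729 = 3.577 d.
q = Δh / Σ(b_i/K_i) = 2.72 / 3.577 = 0.7605 m/day.
In each layer the seepage velocity is v_i = q/n_i, so the layer transit time is t_i = b_i·n_i / q:
  layer 1 (coarse sand): t_1 = 2.56 × 0.20 / 0.7605 = 0.6733 d
  layer 2 (silty sand): t_2 = 2.57 × 0.20 / 0.7605 = 0.6759 d
Total t = Σ t_i = 1.349 days.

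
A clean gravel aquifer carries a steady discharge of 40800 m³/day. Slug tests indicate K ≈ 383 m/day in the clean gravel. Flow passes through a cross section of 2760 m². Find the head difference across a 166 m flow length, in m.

From Q = K·A·i, i = Q / (K·A) = 40800 / (383.0 × 2760) = 0.03860.
Head loss Δh = i · L = 0.03860 × 166 = 6.407 m.

6.41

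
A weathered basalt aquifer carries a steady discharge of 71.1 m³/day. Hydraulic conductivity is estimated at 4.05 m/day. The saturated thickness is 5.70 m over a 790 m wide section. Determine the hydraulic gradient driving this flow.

0.00390

Cross-sectional area A = 790 × 5.70 = 4503 m².
From Q = K·A·i, i = Q / (K·A) = 71.1 / (4.050 × 4503) = 0.003899.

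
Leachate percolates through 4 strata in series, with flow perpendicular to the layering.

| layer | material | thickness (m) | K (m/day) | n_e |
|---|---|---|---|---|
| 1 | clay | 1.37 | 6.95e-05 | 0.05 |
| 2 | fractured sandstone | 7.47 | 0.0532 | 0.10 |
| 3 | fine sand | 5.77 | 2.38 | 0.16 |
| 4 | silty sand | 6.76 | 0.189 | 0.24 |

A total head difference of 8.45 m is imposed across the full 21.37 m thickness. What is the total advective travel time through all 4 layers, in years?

With flow normal to the layers, continuity requires the same specific discharge q through every layer.
Σ(b_i/K_i) = 1.37/6.95e-05 + 7.47/0.0532 + 5.77/2.38 + 6.76/0.189 = 19891 d.
q = Δh / Σ(b_i/K_i) = 8.45 / 19891 = 0.0004248 m/day.
In each layer the seepage velocity is v_i = q/n_i, so the layer transit time is t_i = b_i·n_i / q:
  layer 1 (clay): t_1 = 1.37 × 0.05 / 0.0004248 = 161.2 d
  layer 2 (fractured sandstone): t_2 = 7.47 × 0.10 / 0.0004248 = 1758 d
  layer 3 (fine sand): t_3 = 5.77 × 0.16 / 0.0004248 = 2173 d
  layer 4 (silty sand): t_4 = 6.76 × 0.24 / 0.0004248 = 3819 d
Total t = Σ t_i = 7912 days = 21.66 years.

21.7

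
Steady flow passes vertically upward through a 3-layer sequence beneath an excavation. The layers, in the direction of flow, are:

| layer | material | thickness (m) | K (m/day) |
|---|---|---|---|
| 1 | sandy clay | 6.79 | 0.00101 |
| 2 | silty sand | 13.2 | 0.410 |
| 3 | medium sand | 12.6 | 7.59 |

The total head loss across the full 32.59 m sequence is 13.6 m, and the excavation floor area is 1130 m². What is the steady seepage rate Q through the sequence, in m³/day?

2.27

Flow is perpendicular to layering, so the layers act in series and the equivalent K is the thickness-weighted harmonic mean.
Total thickness L = 6.79 + 13.2 + 12.6 = 32.59 m.
Σ(b_i/K_i) = 6.79/0.00101 + 13.2/0.410 + 12.6/7.59 = 6757 d.
K_eq = L / Σ(b_i/K_i) = 32.59 / 6757 = 0.004823 m/day.
Q = K_eq · A · (Δh/L) = 0.004823 × 1130 × (13.6/32.59) = 2.275 m³/day.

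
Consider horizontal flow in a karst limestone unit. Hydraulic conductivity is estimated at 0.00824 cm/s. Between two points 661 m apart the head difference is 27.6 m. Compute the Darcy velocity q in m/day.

0.297

Convert K: 0.00824 cm/s × 864 = 7.119 m/day.
Hydraulic gradient i = Δh / L = 27.6 / 661 = 0.04175.
Specific discharge q = K · i = 7.119 × 0.04175 = 0.2973 m/day.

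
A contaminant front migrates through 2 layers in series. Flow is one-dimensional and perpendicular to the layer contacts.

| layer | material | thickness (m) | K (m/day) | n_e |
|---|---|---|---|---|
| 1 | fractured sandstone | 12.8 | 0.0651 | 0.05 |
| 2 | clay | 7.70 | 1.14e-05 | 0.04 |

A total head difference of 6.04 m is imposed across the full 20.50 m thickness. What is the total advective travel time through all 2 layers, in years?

290

With flow normal to the layers, continuity requires the same specific discharge q through every layer.
Σ(b_i/K_i) = 12.8/0.0651 + 7.70/1.14e-05 = 6.756e+05 d.
q = Δh / Σ(b_i/K_i) = 6.04 / 6.756e+05 = 8.940e-06 m/day.
In each layer the seepage velocity is v_i = q/n_i, so the layer transit time is t_i = b_i·n_i / q:
  layer 1 (fractured sandstone): t_1 = 12.8 × 0.05 / 8.940e-06 = 71590 d
  layer 2 (clay): t_2 = 7.70 × 0.04 / 8.940e-06 = 34453 d
Total t = Σ t_i = 1.060e+05 days = 290.3 years.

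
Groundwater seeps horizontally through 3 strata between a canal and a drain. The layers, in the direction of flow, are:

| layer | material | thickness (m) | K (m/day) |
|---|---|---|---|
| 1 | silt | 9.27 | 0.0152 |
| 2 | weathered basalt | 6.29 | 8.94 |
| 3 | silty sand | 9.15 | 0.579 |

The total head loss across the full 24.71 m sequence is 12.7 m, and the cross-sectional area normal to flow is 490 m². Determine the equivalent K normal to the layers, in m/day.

0.0394

Flow is perpendicular to layering, so the layers act in series and the equivalent K is the thickness-weighted harmonic mean.
Total thickness L = 9.27 + 6.29 + 9.15 = 24.71 m.
Σ(b_i/K_i) = 9.27/0.0152 + 6.29/8.94 + 9.15/0.579 = 626.4 d.
K_eq = L / Σ(b_i/K_i) = 24.71 / 626.4 = 0.03945 m/day.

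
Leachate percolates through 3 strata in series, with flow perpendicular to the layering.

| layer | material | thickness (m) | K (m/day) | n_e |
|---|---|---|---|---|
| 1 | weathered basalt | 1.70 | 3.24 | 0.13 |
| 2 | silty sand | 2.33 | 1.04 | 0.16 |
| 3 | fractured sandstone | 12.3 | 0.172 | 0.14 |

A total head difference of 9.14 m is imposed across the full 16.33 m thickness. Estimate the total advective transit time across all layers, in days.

With flow normal to the layers, continuity requires the same specific discharge q through every layer.
Σ(b_i/K_i) = 1.70/3.24 + 2.33/1.04 + 12.3/0.172 = 74.28 d.
q = Δh / Σ(b_i/K_i) = 9.14 / 74.28 = 0.1231 m/day.
In each layer the seepage velocity is v_i = q/n_i, so the layer transit time is t_i = b_i·n_i / q:
  layer 1 (weathered basalt): t_1 = 1.70 × 0.13 / 0.1231 = 1.796 d
  layer 2 (silty sand): t_2 = 2.33 × 0.16 / 0.1231 = 3.030 d
  layer 3 (fractured sandstone): t_3 = 12.3 × 0.14 / 0.1231 = 13.99 d
Total t = Σ t_i = 18.82 days.

18.8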